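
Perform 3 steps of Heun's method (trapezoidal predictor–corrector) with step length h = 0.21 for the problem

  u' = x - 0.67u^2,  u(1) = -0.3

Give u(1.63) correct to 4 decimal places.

0.4990

Heun: k1 = f(x_n, u_n); k2 = f(x_n + h, u_n + h·k1); u_{n+1} = u_n + (h/2)·(k1 + k2).
x=1.000000, u=-0.300000:
  k1 = f(1.000000, -0.300000) = 0.939700
  k2 = f(1.210000, -0.102663) = 1.202938
  u ← -0.300000 + (0.21/2)·(0.939700 + 1.202938) = -0.075023
x=1.210000, u=-0.075023:
  k1 = f(1.210000, -0.075023) = 1.206229
  k2 = f(1.420000, 0.178285) = 1.398704
  u ← -0.075023 + (0.21/2)·(1.206229 + 1.398704) = 0.198495
x=1.420000, u=0.198495:
  k1 = f(1.420000, 0.198495) = 1.393602
  k2 = f(1.630000, 0.491151) = 1.468376
  u ← 0.198495 + (0.21/2)·(1.393602 + 1.468376) = 0.499003
u(1.63) ≈ 0.4990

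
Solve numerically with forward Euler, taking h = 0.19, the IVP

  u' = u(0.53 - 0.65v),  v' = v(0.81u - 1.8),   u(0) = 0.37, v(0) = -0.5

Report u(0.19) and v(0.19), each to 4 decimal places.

Euler on (u,v): u_{n+1} = u_n + h·u', v_{n+1} = v_n + h·v'.
0.000000: (0.370000, -0.500000); f=(0.316350, 0.750150) → (0.430107, -0.357471)
(u(0.19), v(0.19)) ≈ (0.4301, -0.3575)

0.4301, -0.3575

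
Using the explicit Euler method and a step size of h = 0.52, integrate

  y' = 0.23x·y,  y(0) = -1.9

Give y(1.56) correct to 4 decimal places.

-2.2692

Euler: y_{n+1} = y_n + h·f(x_n, y_n).
x=0.000000, y=-1.900000: f=0.000000 → y ← -1.900000 + 0.52·0.000000 = -1.900000
x=0.520000, y=-1.900000: f=-0.227240 → y ← -1.900000 + 0.52·(-0.227240) = -2.018165
x=1.040000, y=-2.018165: f=-0.482745 → y ← -2.018165 + 0.52·(-0.482745) = -2.269192
y(1.56) ≈ -2.2692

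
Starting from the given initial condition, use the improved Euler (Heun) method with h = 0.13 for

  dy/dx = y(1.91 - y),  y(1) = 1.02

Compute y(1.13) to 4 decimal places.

1.1361

Heun: k1 = f(x_n, y_n); k2 = f(x_n + h, y_n + h·k1); y_{n+1} = y_n + (h/2)·(k1 + k2).
x=1.000000, y=1.020000:
  k1 = f(1.000000, 1.020000) = 0.907800
  k2 = f(1.130000, 1.138014) = 0.878531
  y ← 1.020000 + (0.13/2)·(0.907800 + 0.878531) = 1.136112
y(1.13) ≈ 1.1361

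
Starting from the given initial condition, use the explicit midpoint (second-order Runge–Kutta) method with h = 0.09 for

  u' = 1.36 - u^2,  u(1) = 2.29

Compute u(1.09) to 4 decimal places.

2.0097

Midpoint: k1 = f(x_n, u_n); k2 = f(x_n + h/2, u_n + (h/2)·k1); u_{n+1} = u_n + h·k2.
x=1.000000, u=2.290000:
  k1 = f(1.000000, 2.290000) = -3.884100
  k2 = f(1.045000, 2.115216) = -3.114137
  u ← 2.290000 + 0.09·(-3.114137) = 2.009728
u(1.09) ≈ 2.0097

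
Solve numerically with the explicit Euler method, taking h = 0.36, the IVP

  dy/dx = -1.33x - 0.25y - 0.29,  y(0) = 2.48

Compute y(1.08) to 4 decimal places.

1.0814

Euler: y_{n+1} = y_n + h·f(x_n, y_n).
x=0.000000, y=2.480000: f=-0.910000 → y ← 2.480000 + 0.36·(-0.910000) = 2.152400
x=0.360000, y=2.152400: f=-1.306900 → y ← 2.152400 + 0.36·(-1.306900) = 1.681916
x=0.720000, y=1.681916: f=-1.668079 → y ← 1.681916 + 0.36·(-1.668079) = 1.081408
y(1.08) ≈ 1.0814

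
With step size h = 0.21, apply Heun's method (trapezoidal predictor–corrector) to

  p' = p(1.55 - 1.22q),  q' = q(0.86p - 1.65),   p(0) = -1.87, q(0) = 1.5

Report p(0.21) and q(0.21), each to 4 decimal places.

Heun on (p,q): k1 = f(t_n, state_n); k2 = f(t_n + h, state_n + h·k1); state_{n+1} = state_n + (h/2)·(k1 + k2).
0.000000: (-1.870000, 1.500000)
  k1 = (0.523600, -4.887300)
  predictor → (-1.760044, 0.473667)
  k2 = (-1.710985, -1.498511)
  → (-1.994675, 0.829490)
(p(0.21), q(0.21)) ≈ (-1.9947, 0.8295)

-1.9947, 0.8295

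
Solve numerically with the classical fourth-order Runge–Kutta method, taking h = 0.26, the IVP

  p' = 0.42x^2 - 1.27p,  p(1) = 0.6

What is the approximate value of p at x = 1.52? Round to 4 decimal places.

0.5789

RK4: k1 = f(x_n, p_n); k2 = f(x_n + h/2, p_n + (h/2)·k1); k3 = f(x_n + h/2, p_n + (h/2)·k2); k4 = f(x_n + h, p_n + h·k3); p_{n+1} = p_n + (h/6)·(k1 + 2k2 + 2k3 + k4).
x=1.000000, p=0.600000:
  k1 = f(1.000000, 0.600000) = -0.342000
  k2 = f(1.130000, 0.555540) = -0.169238
  k3 = f(1.130000, 0.577999) = -0.197761
  k4 = f(1.260000, 0.548582) = -0.029907
  p ← 0.600000 + (0.26/6)·(k1 + 2k2 + 2k3 + k4) = 0.552077
x=1.260000, p=0.552077:
  k1 = f(1.260000, 0.552077) = -0.034346
  k2 = f(1.390000, 0.547612) = 0.116014
  k3 = f(1.390000, 0.567159) = 0.091190
  k4 = f(1.520000, 0.575787) = 0.239119
  p ← 0.552077 + (0.26/6)·(k1 + 2k2 + 2k3 + k4) = 0.578909
p(1.52) ≈ 0.5789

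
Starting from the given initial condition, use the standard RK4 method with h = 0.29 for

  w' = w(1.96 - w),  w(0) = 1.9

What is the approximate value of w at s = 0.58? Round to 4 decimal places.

1.9403

RK4: k1 = f(s_n, w_n); k2 = f(s_n + h/2, w_n + (h/2)·k1); k3 = f(s_n + h/2, w_n + (h/2)·k2); k4 = f(s_n + h, w_n + h·k3); w_{n+1} = w_n + (h/6)·(k1 + 2k2 + 2k3 + k4).
s=0.000000, w=1.900000:
  k1 = f(0.000000, 1.900000) = 0.114000
  k2 = f(0.145000, 1.916530) = 0.083312
  k3 = f(0.145000, 1.912080) = 0.091627
  k4 = f(0.290000, 1.926572) = 0.064402
  w ← 1.900000 + (0.29/6)·(k1 + 2k2 + 2k3 + k4) = 1.925533
s=0.290000, w=1.925533:
  k1 = f(0.290000, 1.925533) = 0.066366
  k2 = f(0.435000, 1.935157) = 0.048076
  k3 = f(0.435000, 1.932504) = 0.053135
  k4 = f(0.580000, 1.940943) = 0.036989
  w ← 1.925533 + (0.29/6)·(k1 + 2k2 + 2k3 + k4) = 1.940313
w(0.58) ≈ 1.9403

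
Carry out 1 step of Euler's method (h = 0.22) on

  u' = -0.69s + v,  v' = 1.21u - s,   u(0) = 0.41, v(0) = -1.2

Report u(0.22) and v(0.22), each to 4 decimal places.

0.1460, -1.0909

Euler on (u,v): u_{n+1} = u_n + h·u', v_{n+1} = v_n + h·v'.
0.000000: (0.410000, -1.200000); f=(-1.200000, 0.496100) → (0.146000, -1.090858)
(u(0.22), v(0.22)) ≈ (0.1460, -1.0909)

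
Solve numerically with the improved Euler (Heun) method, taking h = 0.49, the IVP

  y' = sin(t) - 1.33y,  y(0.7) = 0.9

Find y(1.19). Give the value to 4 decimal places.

Heun: k1 = f(t_n, y_n); k2 = f(t_n + h, y_n + h·k1); y_{n+1} = y_n + (h/2)·(k1 + k2).
t=0.700000, y=0.900000:
  k1 = f(0.700000, 0.900000) = -0.552782
  k2 = f(1.190000, 0.629137) = 0.091617
  y ← 0.900000 + (0.49/2)·(-0.552782 + 0.091617) = 0.787015
y(1.19) ≈ 0.7870

0.7870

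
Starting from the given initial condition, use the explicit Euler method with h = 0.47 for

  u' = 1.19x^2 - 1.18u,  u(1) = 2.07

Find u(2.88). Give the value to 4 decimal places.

Euler: u_{n+1} = u_n + h·f(x_n, u_n).
x=1.000000, u=2.070000: f=-1.252600 → u ← 2.070000 + 0.47·(-1.252600) = 1.481278
x=1.470000, u=1.481278: f=0.823563 → u ← 1.481278 + 0.47·0.823563 = 1.868353
x=1.940000, u=1.868353: f=2.274028 → u ← 1.868353 + 0.47·2.274028 = 2.937146
x=2.410000, u=2.937146: f=3.445807 → u ← 2.937146 + 0.47·3.445807 = 4.556675
u(2.88) ≈ 4.5567

4.5567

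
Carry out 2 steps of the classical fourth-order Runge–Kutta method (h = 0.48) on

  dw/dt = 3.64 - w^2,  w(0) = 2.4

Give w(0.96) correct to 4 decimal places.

RK4: k1 = f(t_n, w_n); k2 = f(t_n + h/2, w_n + (h/2)·k1); k3 = f(t_n + h/2, w_n + (h/2)·k2); k4 = f(t_n + h, w_n + h·k3); w_{n+1} = w_n + (h/6)·(k1 + 2k2 + 2k3 + k4).
t=0.000000, w=2.400000:
  k1 = f(0.000000, 2.400000) = -2.120000
  k2 = f(0.240000, 1.891200) = 0.063363
  k3 = f(0.240000, 2.415207) = -2.193225
  k4 = f(0.480000, 1.347252) = 1.824912
  w ← 2.400000 + (0.48/6)·(k1 + 2k2 + 2k3 + k4) = 2.035615
t=0.480000, w=2.035615:
  k1 = f(0.480000, 2.035615) = -0.503728
  k2 = f(0.720000, 1.914720) = -0.026153
  k3 = f(0.720000, 2.029338) = -0.478213
  k4 = f(0.960000, 1.806073) = 0.378102
  w ← 2.035615 + (0.48/6)·(k1 + 2k2 + 2k3 + k4) = 1.944866
w(0.96) ≈ 1.9449

1.9449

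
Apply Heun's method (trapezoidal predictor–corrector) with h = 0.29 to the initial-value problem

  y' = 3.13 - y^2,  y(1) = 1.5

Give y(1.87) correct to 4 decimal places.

Heun: k1 = f(t_n, y_n); k2 = f(t_n + h, y_n + h·k1); y_{n+1} = y_n + (h/2)·(k1 + k2).
t=1.000000, y=1.500000:
  k1 = f(1.000000, 1.500000) = 0.880000
  k2 = f(1.290000, 1.755200) = 0.049273
  y ← 1.500000 + (0.29/2)·(0.880000 + 0.049273) = 1.634745
t=1.290000, y=1.634745:
  k1 = f(1.290000, 1.634745) = 0.457610
  k2 = f(1.580000, 1.767452) = 0.006115
  y ← 1.634745 + (0.29/2)·(0.457610 + 0.006115) = 1.701985
t=1.580000, y=1.701985:
  k1 = f(1.580000, 1.701985) = 0.233248
  k2 = f(1.870000, 1.769627) = -0.001578
  y ← 1.701985 + (0.29/2)·(0.233248 + (-0.001578)) = 1.735577
y(1.87) ≈ 1.7356

1.7356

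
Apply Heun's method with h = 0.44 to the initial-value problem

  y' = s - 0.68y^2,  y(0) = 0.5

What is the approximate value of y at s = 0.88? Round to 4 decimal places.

Heun: k1 = f(s_n, y_n); k2 = f(s_n + h, y_n + h·k1); y_{n+1} = y_n + (h/2)·(k1 + k2).
s=0.000000, y=0.500000:
  k1 = f(0.000000, 0.500000) = -0.170000
  k2 = f(0.440000, 0.425200) = 0.317059
  y ← 0.500000 + (0.44/2)·(-0.170000 + 0.317059) = 0.532353
s=0.440000, y=0.532353:
  k1 = f(0.440000, 0.532353) = 0.247288
  k2 = f(0.880000, 0.641160) = 0.600462
  y ← 0.532353 + (0.44/2)·(0.247288 + 0.600462) = 0.718858
y(0.88) ≈ 0.7189

0.7189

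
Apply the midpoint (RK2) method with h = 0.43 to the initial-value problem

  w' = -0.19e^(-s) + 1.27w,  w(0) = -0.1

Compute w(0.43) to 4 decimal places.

Midpoint: k1 = f(s_n, w_n); k2 = f(s_n + h/2, w_n + (h/2)·k1); w_{n+1} = w_n + h·k2.
s=0.000000, w=-0.100000:
  k1 = f(0.000000, -0.100000) = -0.317000
  k2 = f(0.215000, -0.168155) = -0.366800
  w ← -0.100000 + 0.43·(-0.366800) = -0.257724
w(0.43) ≈ -0.2577

-0.2577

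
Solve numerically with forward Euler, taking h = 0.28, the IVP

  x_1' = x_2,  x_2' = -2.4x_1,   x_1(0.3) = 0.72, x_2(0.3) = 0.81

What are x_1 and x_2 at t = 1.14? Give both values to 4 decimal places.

0.9513, -1.0077

Euler on (x_1,x_2): x_1_{n+1} = x_1_n + h·x_1', x_2_{n+1} = x_2_n + h·x_2'.
0.300000: (0.720000, 0.810000); f=(0.810000, -1.728000) → (0.946800, 0.326160)
0.580000: (0.946800, 0.326160); f=(0.326160, -2.272320) → (1.038125, -0.310090)
0.860000: (1.038125, -0.310090); f=(-0.310090, -2.491500) → (0.951300, -1.007709)
(x_1(1.14), x_2(1.14)) ≈ (0.9513, -1.0077)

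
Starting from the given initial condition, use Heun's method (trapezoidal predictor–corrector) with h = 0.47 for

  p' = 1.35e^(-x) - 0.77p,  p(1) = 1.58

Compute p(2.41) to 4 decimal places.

Heun: k1 = f(x_n, p_n); k2 = f(x_n + h, p_n + h·k1); p_{n+1} = p_n + (h/2)·(k1 + k2).
x=1.000000, p=1.580000:
  k1 = f(1.000000, 1.580000) = -0.719963
  k2 = f(1.470000, 1.241618) = -0.645646
  p ← 1.580000 + (0.47/2)·(-0.719963 + (-0.645646)) = 1.259082
x=1.470000, p=1.259082:
  k1 = f(1.470000, 1.259082) = -0.659094
  k2 = f(1.940000, 0.949308) = -0.536967
  p ← 1.259082 + (0.47/2)·(-0.659094 + (-0.536967)) = 0.978008
x=1.940000, p=0.978008:
  k1 = f(1.940000, 0.978008) = -0.559066
  k2 = f(2.410000, 0.715247) = -0.429489
  p ← 0.978008 + (0.47/2)·(-0.559066 + (-0.429489)) = 0.745697
p(2.41) ≈ 0.7457

0.7457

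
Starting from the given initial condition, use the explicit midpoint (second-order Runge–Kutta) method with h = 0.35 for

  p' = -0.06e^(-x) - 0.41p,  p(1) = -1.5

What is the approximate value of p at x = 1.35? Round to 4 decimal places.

-1.3061

Midpoint: k1 = f(x_n, p_n); k2 = f(x_n + h/2, p_n + (h/2)·k1); p_{n+1} = p_n + h·k2.
x=1.000000, p=-1.500000:
  k1 = f(1.000000, -1.500000) = 0.592927
  k2 = f(1.175000, -1.396238) = 0.553928
  p ← -1.500000 + 0.35·0.553928 = -1.306125
p(1.35) ≈ -1.3061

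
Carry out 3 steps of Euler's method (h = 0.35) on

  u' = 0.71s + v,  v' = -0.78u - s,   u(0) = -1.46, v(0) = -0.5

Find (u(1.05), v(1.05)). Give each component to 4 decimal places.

-1.3317, 0.4097

Euler on (u,v): u_{n+1} = u_n + h·u', v_{n+1} = v_n + h·v'.
0.000000: (-1.460000, -0.500000); f=(-0.500000, 1.138800) → (-1.635000, -0.101420)
0.350000: (-1.635000, -0.101420); f=(0.147080, 0.925300) → (-1.583522, 0.222435)
0.700000: (-1.583522, 0.222435); f=(0.719435, 0.535147) → (-1.331720, 0.409737)
(u(1.05), v(1.05)) ≈ (-1.3317, 0.4097)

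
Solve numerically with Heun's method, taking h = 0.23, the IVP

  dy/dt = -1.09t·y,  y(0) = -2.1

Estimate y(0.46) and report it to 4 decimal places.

-1.8698

Heun: k1 = f(t_n, y_n); k2 = f(t_n + h, y_n + h·k1); y_{n+1} = y_n + (h/2)·(k1 + k2).
t=0.000000, y=-2.100000:
  k1 = f(0.000000, -2.100000) = 0.000000
  k2 = f(0.230000, -2.100000) = 0.526470
  y ← -2.100000 + (0.23/2)·(0.000000 + 0.526470) = -2.039456
t=0.230000, y=-2.039456:
  k1 = f(0.230000, -2.039456) = 0.511292
  k2 = f(0.460000, -1.921859) = 0.963620
  y ← -2.039456 + (0.23/2)·(0.511292 + 0.963620) = -1.869841
y(0.46) ≈ -1.8698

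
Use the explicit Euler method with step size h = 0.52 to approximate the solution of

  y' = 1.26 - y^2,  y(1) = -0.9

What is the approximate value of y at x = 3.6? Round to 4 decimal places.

Euler: y_{n+1} = y_n + h·f(x_n, y_n).
x=1.000000, y=-0.900000: f=0.450000 → y ← -0.900000 + 0.52·0.450000 = -0.666000
x=1.520000, y=-0.666000: f=0.816444 → y ← -0.666000 + 0.52·0.816444 = -0.241449
x=2.040000, y=-0.241449: f=1.201702 → y ← -0.241449 + 0.52·1.201702 = 0.383436
x=2.560000, y=0.383436: f=1.112977 → y ← 0.383436 + 0.52·1.112977 = 0.962184
x=3.080000, y=0.962184: f=0.334202 → y ← 0.962184 + 0.52·0.334202 = 1.135969
y(3.6) ≈ 1.1360

1.1360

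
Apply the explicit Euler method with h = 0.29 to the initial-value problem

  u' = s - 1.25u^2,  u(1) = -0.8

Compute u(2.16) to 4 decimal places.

0.2978

Euler: u_{n+1} = u_n + h·f(s_n, u_n).
s=1.000000, u=-0.800000: f=0.200000 → u ← -0.800000 + 0.29·0.200000 = -0.742000
s=1.290000, u=-0.742000: f=0.601795 → u ← -0.742000 + 0.29·0.601795 = -0.567479
s=1.580000, u=-0.567479: f=1.177459 → u ← -0.567479 + 0.29·1.177459 = -0.226016
s=1.870000, u=-0.226016: f=1.806146 → u ← -0.226016 + 0.29·1.806146 = 0.297766
u(2.16) ≈ 0.2978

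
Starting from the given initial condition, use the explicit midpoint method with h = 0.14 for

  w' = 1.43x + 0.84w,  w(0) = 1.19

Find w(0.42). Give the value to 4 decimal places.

Midpoint: k1 = f(x_n, w_n); k2 = f(x_n + h/2, w_n + (h/2)·k1); w_{n+1} = w_n + h·k2.
x=0.000000, w=1.190000:
  k1 = f(0.000000, 1.190000) = 0.999600
  k2 = f(0.070000, 1.259972) = 1.158476
  w ← 1.190000 + 0.14·1.158476 = 1.352187
x=0.140000, w=1.352187:
  k1 = f(0.140000, 1.352187) = 1.336037
  k2 = f(0.210000, 1.445709) = 1.514696
  w ← 1.352187 + 0.14·1.514696 = 1.564244
x=0.280000, w=1.564244:
  k1 = f(0.280000, 1.564244) = 1.714365
  k2 = f(0.350000, 1.684250) = 1.915270
  w ← 1.564244 + 0.14·1.915270 = 1.832382
w(0.42) ≈ 1.8324

1.8324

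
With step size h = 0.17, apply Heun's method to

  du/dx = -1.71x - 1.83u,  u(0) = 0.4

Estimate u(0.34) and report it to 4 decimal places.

0.1328

Heun: k1 = f(x_n, u_n); k2 = f(x_n + h, u_n + h·k1); u_{n+1} = u_n + (h/2)·(k1 + k2).
x=0.000000, u=0.400000:
  k1 = f(0.000000, 0.400000) = -0.732000
  k2 = f(0.170000, 0.275560) = -0.794975
  u ← 0.400000 + (0.17/2)·(-0.732000 + (-0.794975)) = 0.270207
x=0.170000, u=0.270207:
  k1 = f(0.170000, 0.270207) = -0.785179
  k2 = f(0.340000, 0.136727) = -0.831610
  u ← 0.270207 + (0.17/2)·(-0.785179 + (-0.831610)) = 0.132780
u(0.34) ≈ 0.1328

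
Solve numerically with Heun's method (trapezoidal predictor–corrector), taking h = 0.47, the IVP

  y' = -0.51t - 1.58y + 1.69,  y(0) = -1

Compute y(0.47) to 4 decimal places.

-0.0901

Heun: k1 = f(t_n, y_n); k2 = f(t_n + h, y_n + h·k1); y_{n+1} = y_n + (h/2)·(k1 + k2).
t=0.000000, y=-1.000000:
  k1 = f(0.000000, -1.000000) = 3.270000
  k2 = f(0.470000, 0.536900) = 0.601998
  y ← -1.000000 + (0.47/2)·(3.270000 + 0.601998) = -0.090080
y(0.47) ≈ -0.0901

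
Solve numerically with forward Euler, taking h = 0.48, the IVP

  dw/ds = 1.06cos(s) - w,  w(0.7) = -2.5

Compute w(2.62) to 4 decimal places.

Euler: w_{n+1} = w_n + h·f(s_n, w_n).
s=0.700000, w=-2.500000: f=3.310733 → w ← -2.500000 + 0.48·3.310733 = -0.910848
s=1.180000, w=-0.910848: f=1.314629 → w ← -0.910848 + 0.48·1.314629 = -0.279827
s=1.660000, w=-0.279827: f=0.185396 → w ← -0.279827 + 0.48·0.185396 = -0.190836
s=2.140000, w=-0.190836: f=-0.380463 → w ← -0.190836 + 0.48·(-0.380463) = -0.373459
w(2.62) ≈ -0.3735

-0.3735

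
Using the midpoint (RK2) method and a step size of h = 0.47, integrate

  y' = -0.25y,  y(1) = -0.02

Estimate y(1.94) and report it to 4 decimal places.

-0.0158

Midpoint: k1 = f(s_n, y_n); k2 = f(s_n + h/2, y_n + (h/2)·k1); y_{n+1} = y_n + h·k2.
s=1.000000, y=-0.020000:
  k1 = f(1.000000, -0.020000) = 0.005000
  k2 = f(1.235000, -0.018825) = 0.004706
  y ← -0.020000 + 0.47·0.004706 = -0.017788
s=1.470000, y=-0.017788:
  k1 = f(1.470000, -0.017788) = 0.004447
  k2 = f(1.705000, -0.016743) = 0.004186
  y ← -0.017788 + 0.47·0.004186 = -0.015821
y(1.94) ≈ -0.0158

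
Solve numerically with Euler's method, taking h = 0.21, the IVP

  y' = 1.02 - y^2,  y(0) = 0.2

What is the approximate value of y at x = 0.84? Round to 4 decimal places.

0.8307

Euler: y_{n+1} = y_n + h·f(x_n, y_n).
x=0.000000, y=0.200000: f=0.980000 → y ← 0.200000 + 0.21·0.980000 = 0.405800
x=0.210000, y=0.405800: f=0.855326 → y ← 0.405800 + 0.21·0.855326 = 0.585419
x=0.420000, y=0.585419: f=0.677285 → y ← 0.585419 + 0.21·0.677285 = 0.727648
x=0.630000, y=0.727648: f=0.490528 → y ← 0.727648 + 0.21·0.490528 = 0.830659
y(0.84) ≈ 0.8307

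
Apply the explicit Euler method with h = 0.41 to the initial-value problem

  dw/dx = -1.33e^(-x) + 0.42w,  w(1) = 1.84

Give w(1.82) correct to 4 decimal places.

Euler: w_{n+1} = w_n + h·f(x_n, w_n).
x=1.000000, w=1.840000: f=0.283520 → w ← 1.840000 + 0.41·0.283520 = 1.956243
x=1.410000, w=1.956243: f=0.496912 → w ← 1.956243 + 0.41·0.496912 = 2.159977
w(1.82) ≈ 2.1600

2.1600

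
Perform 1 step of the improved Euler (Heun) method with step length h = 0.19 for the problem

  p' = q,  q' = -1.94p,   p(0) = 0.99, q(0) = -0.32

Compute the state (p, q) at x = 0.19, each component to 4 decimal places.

0.8945, -0.6737

Heun on (p,q): k1 = f(x_n, state_n); k2 = f(x_n + h, state_n + h·k1); state_{n+1} = state_n + (h/2)·(k1 + k2).
0.000000: (0.990000, -0.320000)
  k1 = (-0.320000, -1.920600)
  predictor → (0.929200, -0.684914)
  k2 = (-0.684914, -1.802648)
  → (0.894533, -0.673709)
(p(0.19), q(0.19)) ≈ (0.8945, -0.6737)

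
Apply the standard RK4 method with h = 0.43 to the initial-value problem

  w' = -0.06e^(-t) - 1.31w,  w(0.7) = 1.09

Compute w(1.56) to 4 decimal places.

RK4: k1 = f(t_n, w_n); k2 = f(t_n + h/2, w_n + (h/2)·k1); k3 = f(t_n + h/2, w_n + (h/2)·k2); k4 = f(t_n + h, w_n + h·k3); w_{n+1} = w_n + (h/6)·(k1 + 2k2 + 2k3 + k4).
t=0.700000, w=1.090000:
  k1 = f(0.700000, 1.090000) = -1.457695
  k2 = f(0.915000, 0.776596) = -1.041371
  k3 = f(0.915000, 0.866105) = -1.158629
  k4 = f(1.130000, 0.591790) = -0.794626
  w ← 1.090000 + (0.43/6)·(k1 + 2k2 + 2k3 + k4) = 0.613250
t=1.130000, w=0.613250:
  k1 = f(1.130000, 0.613250) = -0.822740
  k2 = f(1.345000, 0.436361) = -0.587266
  k3 = f(1.345000, 0.486988) = -0.653587
  k4 = f(1.560000, 0.332208) = -0.447801
  w ← 0.613250 + (0.43/6)·(k1 + 2k2 + 2k3 + k4) = 0.344339
w(1.56) ≈ 0.3443

0.3443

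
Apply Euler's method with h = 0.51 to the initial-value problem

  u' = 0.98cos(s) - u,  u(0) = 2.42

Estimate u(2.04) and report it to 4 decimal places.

0.4516

Euler: u_{n+1} = u_n + h·f(s_n, u_n).
s=0.000000, u=2.420000: f=-1.440000 → u ← 2.420000 + 0.51·(-1.440000) = 1.685600
s=0.510000, u=1.685600: f=-0.830310 → u ← 1.685600 + 0.51·(-0.830310) = 1.262142
s=1.020000, u=1.262142: f=-0.749243 → u ← 1.262142 + 0.51·(-0.749243) = 0.880028
s=1.530000, u=0.880028: f=-0.840058 → u ← 0.880028 + 0.51·(-0.840058) = 0.451598
u(2.04) ≈ 0.4516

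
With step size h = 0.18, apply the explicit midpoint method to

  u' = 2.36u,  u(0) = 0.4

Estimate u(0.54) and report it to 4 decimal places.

Midpoint: k1 = f(x_n, u_n); k2 = f(x_n + h/2, u_n + (h/2)·k1); u_{n+1} = u_n + h·k2.
x=0.000000, u=0.400000:
  k1 = f(0.000000, 0.400000) = 0.944000
  k2 = f(0.090000, 0.484960) = 1.144506
  u ← 0.400000 + 0.18·1.144506 = 0.606011
x=0.180000, u=0.606011:
  k1 = f(0.180000, 0.606011) = 1.430186
  k2 = f(0.270000, 0.734728) = 1.733957
  u ← 0.606011 + 0.18·1.733957 = 0.918123
x=0.360000, u=0.918123:
  k1 = f(0.360000, 0.918123) = 2.166771
  k2 = f(0.450000, 1.113133) = 2.626993
  u ← 0.918123 + 0.18·2.626993 = 1.390982
u(0.54) ≈ 1.3910

1.3910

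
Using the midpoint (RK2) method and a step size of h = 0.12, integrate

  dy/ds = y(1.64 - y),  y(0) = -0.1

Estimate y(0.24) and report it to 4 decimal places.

-0.1522

Midpoint: k1 = f(s_n, y_n); k2 = f(s_n + h/2, y_n + (h/2)·k1); y_{n+1} = y_n + h·k2.
s=0.000000, y=-0.100000:
  k1 = f(0.000000, -0.100000) = -0.174000
  k2 = f(0.060000, -0.110440) = -0.193319
  y ← -0.100000 + 0.12·(-0.193319) = -0.123198
s=0.120000, y=-0.123198:
  k1 = f(0.120000, -0.123198) = -0.217223
  k2 = f(0.180000, -0.136232) = -0.241979
  y ← -0.123198 + 0.12·(-0.241979) = -0.152236
y(0.24) ≈ -0.1522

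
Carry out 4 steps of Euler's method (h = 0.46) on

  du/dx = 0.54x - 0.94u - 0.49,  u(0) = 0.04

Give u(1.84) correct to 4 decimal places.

Euler: u_{n+1} = u_n + h·f(x_n, u_n).
x=0.000000, u=0.040000: f=-0.527600 → u ← 0.040000 + 0.46·(-0.527600) = -0.202696
x=0.460000, u=-0.202696: f=-0.051066 → u ← -0.202696 + 0.46·(-0.051066) = -0.226186
x=0.920000, u=-0.226186: f=0.219415 → u ← -0.226186 + 0.46·0.219415 = -0.125255
x=1.380000, u=-0.125255: f=0.372940 → u ← -0.125255 + 0.46·0.372940 = 0.046297
u(1.84) ≈ 0.0463

0.0463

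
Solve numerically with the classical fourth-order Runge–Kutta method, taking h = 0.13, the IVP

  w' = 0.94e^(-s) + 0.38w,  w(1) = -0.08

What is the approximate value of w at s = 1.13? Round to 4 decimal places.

-0.0408

RK4: k1 = f(s_n, w_n); k2 = f(s_n + h/2, w_n + (h/2)·k1); k3 = f(s_n + h/2, w_n + (h/2)·k2); k4 = f(s_n + h, w_n + h·k3); w_{n+1} = w_n + (h/6)·(k1 + 2k2 + 2k3 + k4).
s=1.000000, w=-0.080000:
  k1 = f(1.000000, -0.080000) = 0.315407
  k2 = f(1.065000, -0.059499) = 0.301435
  k3 = f(1.065000, -0.060407) = 0.301090
  k4 = f(1.130000, -0.040858) = 0.288125
  w ← -0.080000 + (0.13/6)·(k1 + 2k2 + 2k3 + k4) = -0.040814
w(1.13) ≈ -0.0408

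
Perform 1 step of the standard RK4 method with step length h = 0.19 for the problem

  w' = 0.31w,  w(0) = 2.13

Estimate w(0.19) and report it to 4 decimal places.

RK4: k1 = f(s_n, w_n); k2 = f(s_n + h/2, w_n + (h/2)·k1); k3 = f(s_n + h/2, w_n + (h/2)·k2); k4 = f(s_n + h, w_n + h·k3); w_{n+1} = w_n + (h/6)·(k1 + 2k2 + 2k3 + k4).
s=0.000000, w=2.130000:
  k1 = f(0.000000, 2.130000) = 0.660300
  k2 = f(0.095000, 2.192728) = 0.679746
  k3 = f(0.095000, 2.194576) = 0.680319
  k4 = f(0.190000, 2.259261) = 0.700371
  w ← 2.130000 + (0.19/6)·(k1 + 2k2 + 2k3 + k4) = 2.259225
w(0.19) ≈ 2.2592

2.2592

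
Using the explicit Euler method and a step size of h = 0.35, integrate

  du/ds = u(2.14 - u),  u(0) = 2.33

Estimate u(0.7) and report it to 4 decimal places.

Euler: u_{n+1} = u_n + h·f(s_n, u_n).
s=0.000000, u=2.330000: f=-0.442700 → u ← 2.330000 + 0.35·(-0.442700) = 2.175055
s=0.350000, u=2.175055: f=-0.076247 → u ← 2.175055 + 0.35·(-0.076247) = 2.148369
u(0.7) ≈ 2.1484

2.1484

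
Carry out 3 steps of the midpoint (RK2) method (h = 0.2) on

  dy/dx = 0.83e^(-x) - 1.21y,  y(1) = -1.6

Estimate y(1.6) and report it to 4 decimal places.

-0.6881

Midpoint: k1 = f(x_n, y_n); k2 = f(x_n + h/2, y_n + (h/2)·k1); y_{n+1} = y_n + h·k2.
x=1.000000, y=-1.600000:
  k1 = f(1.000000, -1.600000) = 2.241340
  k2 = f(1.100000, -1.375866) = 1.941081
  y ← -1.600000 + 0.2·1.941081 = -1.211784
x=1.200000, y=-1.211784:
  k1 = f(1.200000, -1.211784) = 1.716250
  k2 = f(1.300000, -1.040159) = 1.484794
  y ← -1.211784 + 0.2·1.484794 = -0.914825
x=1.400000, y=-0.914825:
  k1 = f(1.400000, -0.914825) = 1.311614
  k2 = f(1.500000, -0.783664) = 1.133431
  y ← -0.914825 + 0.2·1.133431 = -0.688139
y(1.6) ≈ -0.6881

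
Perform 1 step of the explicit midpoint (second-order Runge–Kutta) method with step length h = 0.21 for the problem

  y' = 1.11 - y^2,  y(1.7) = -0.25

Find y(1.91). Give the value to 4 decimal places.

Midpoint: k1 = f(x_n, y_n); k2 = f(x_n + h/2, y_n + (h/2)·k1); y_{n+1} = y_n + h·k2.
x=1.700000, y=-0.250000:
  k1 = f(1.700000, -0.250000) = 1.047500
  k2 = f(1.805000, -0.140012) = 1.090396
  y ← -0.250000 + 0.21·1.090396 = -0.021017
y(1.91) ≈ -0.0210

-0.0210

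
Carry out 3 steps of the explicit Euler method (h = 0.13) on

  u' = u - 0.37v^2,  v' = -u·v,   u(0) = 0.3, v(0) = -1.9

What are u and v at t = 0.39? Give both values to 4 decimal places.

Euler on (u,v): u_{n+1} = u_n + h·u', v_{n+1} = v_n + h·v'.
0.000000: (0.300000, -1.900000); f=(-1.035700, 0.570000) → (0.165359, -1.825900)
0.130000: (0.165359, -1.825900); f=(-1.068188, 0.301929) → (0.026495, -1.786649)
0.260000: (0.026495, -1.786649); f=(-1.154588, 0.047336) → (-0.123602, -1.780495)
(u(0.39), v(0.39)) ≈ (-0.1236, -1.7805)

-0.1236, -1.7805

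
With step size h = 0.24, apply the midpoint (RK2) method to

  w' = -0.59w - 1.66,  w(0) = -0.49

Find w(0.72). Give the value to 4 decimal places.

Midpoint: k1 = f(x_n, w_n); k2 = f(x_n + h/2, w_n + (h/2)·k1); w_{n+1} = w_n + h·k2.
x=0.000000, w=-0.490000:
  k1 = f(0.000000, -0.490000) = -1.370900
  k2 = f(0.120000, -0.654508) = -1.273840
  w ← -0.490000 + 0.24·(-1.273840) = -0.795722
x=0.240000, w=-0.795722:
  k1 = f(0.240000, -0.795722) = -1.190524
  k2 = f(0.360000, -0.938585) = -1.106235
  w ← -0.795722 + 0.24·(-1.106235) = -1.061218
x=0.480000, w=-1.061218:
  k1 = f(0.480000, -1.061218) = -1.033881
  k2 = f(0.600000, -1.185284) = -0.960683
  w ← -1.061218 + 0.24·(-0.960683) = -1.291782
w(0.72) ≈ -1.2918

-1.2918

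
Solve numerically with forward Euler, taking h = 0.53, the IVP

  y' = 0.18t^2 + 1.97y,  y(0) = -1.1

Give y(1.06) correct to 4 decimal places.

Euler: y_{n+1} = y_n + h·f(t_n, y_n).
t=0.000000, y=-1.100000: f=-2.167000 → y ← -1.100000 + 0.53·(-2.167000) = -2.248510
t=0.530000, y=-2.248510: f=-4.379003 → y ← -2.248510 + 0.53·(-4.379003) = -4.569381
y(1.06) ≈ -4.5694

-4.5694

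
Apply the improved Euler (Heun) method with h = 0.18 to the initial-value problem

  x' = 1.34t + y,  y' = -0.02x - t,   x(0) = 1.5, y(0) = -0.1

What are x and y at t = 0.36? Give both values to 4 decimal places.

1.5431, -0.1756

Heun on (x,y): k1 = f(t_n, state_n); k2 = f(t_n + h, state_n + h·k1); state_{n+1} = state_n + (h/2)·(k1 + k2).
0.000000: (1.500000, -0.100000)
  k1 = (-0.100000, -0.030000)
  predictor → (1.482000, -0.105400)
  k2 = (0.135800, -0.209640)
  → (1.503222, -0.121568)
0.180000: (1.503222, -0.121568)
  k1 = (0.119632, -0.210064)
  predictor → (1.524756, -0.159379)
  k2 = (0.323021, -0.390495)
  → (1.543061, -0.175618)
(x(0.36), y(0.36)) ≈ (1.5431, -0.1756)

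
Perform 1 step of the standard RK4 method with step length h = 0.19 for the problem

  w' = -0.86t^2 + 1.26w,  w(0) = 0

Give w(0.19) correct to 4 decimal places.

-0.0021

RK4: k1 = f(t_n, w_n); k2 = f(t_n + h/2, w_n + (h/2)·k1); k3 = f(t_n + h/2, w_n + (h/2)·k2); k4 = f(t_n + h, w_n + h·k3); w_{n+1} = w_n + (h/6)·(k1 + 2k2 + 2k3 + k4).
t=0.000000, w=0.000000:
  k1 = f(0.000000, 0.000000) = 0.000000
  k2 = f(0.095000, 0.000000) = -0.007761
  k3 = f(0.095000, -0.000737) = -0.008691
  k4 = f(0.190000, -0.001651) = -0.033127
  w ← 0.000000 + (0.19/6)·(k1 + 2k2 + 2k3 + k4) = -0.002091
w(0.19) ≈ -0.0021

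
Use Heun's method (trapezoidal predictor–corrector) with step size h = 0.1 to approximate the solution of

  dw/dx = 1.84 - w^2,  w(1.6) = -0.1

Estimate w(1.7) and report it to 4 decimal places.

0.0832

Heun: k1 = f(x_n, w_n); k2 = f(x_n + h, w_n + h·k1); w_{n+1} = w_n + (h/2)·(k1 + k2).
x=1.600000, w=-0.100000:
  k1 = f(1.600000, -0.100000) = 1.830000
  k2 = f(1.700000, 0.083000) = 1.833111
  w ← -0.100000 + (0.1/2)·(1.830000 + 1.833111) = 0.083156
w(1.7) ≈ 0.0832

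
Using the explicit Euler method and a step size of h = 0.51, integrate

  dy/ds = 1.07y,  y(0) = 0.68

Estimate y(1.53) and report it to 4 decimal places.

2.5112

Euler: y_{n+1} = y_n + h·f(s_n, y_n).
s=0.000000, y=0.680000: f=0.727600 → y ← 0.680000 + 0.51·0.727600 = 1.051076
s=0.510000, y=1.051076: f=1.124651 → y ← 1.051076 + 0.51·1.124651 = 1.624648
s=1.020000, y=1.624648: f=1.738374 → y ← 1.624648 + 0.51·1.738374 = 2.511219
y(1.53) ≈ 2.5112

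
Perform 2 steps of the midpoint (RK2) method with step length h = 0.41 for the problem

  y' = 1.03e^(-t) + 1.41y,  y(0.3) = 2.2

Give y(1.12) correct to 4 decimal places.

Midpoint: k1 = f(t_n, y_n); k2 = f(t_n + h/2, y_n + (h/2)·k1); y_{n+1} = y_n + h·k2.
t=0.300000, y=2.200000:
  k1 = f(0.300000, 2.200000) = 3.865043
  k2 = f(0.505000, 2.992334) = 4.840801
  y ← 2.200000 + 0.41·4.840801 = 4.184729
t=0.710000, y=4.184729:
  k1 = f(0.710000, 4.184729) = 6.406861
  k2 = f(0.915000, 5.498135) = 8.164902
  y ← 4.184729 + 0.41·8.164902 = 7.532339
y(1.12) ≈ 7.5323

7.5323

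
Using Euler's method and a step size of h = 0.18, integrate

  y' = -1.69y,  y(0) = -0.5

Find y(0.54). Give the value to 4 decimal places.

Euler: y_{n+1} = y_n + h·f(t_n, y_n).
t=0.000000, y=-0.500000: f=0.845000 → y ← -0.500000 + 0.18·0.845000 = -0.347900
t=0.180000, y=-0.347900: f=0.587951 → y ← -0.347900 + 0.18·0.587951 = -0.242069
t=0.360000, y=-0.242069: f=0.409096 → y ← -0.242069 + 0.18·0.409096 = -0.168431
y(0.54) ≈ -0.1684

-0.1684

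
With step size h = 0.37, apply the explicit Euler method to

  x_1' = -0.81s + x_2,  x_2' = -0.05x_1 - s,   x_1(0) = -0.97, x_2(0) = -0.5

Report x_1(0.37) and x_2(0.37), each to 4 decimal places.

-1.1550, -0.4821

Euler on (x_1,x_2): x_1_{n+1} = x_1_n + h·x_1', x_2_{n+1} = x_2_n + h·x_2'.
0.000000: (-0.970000, -0.500000); f=(-0.500000, 0.048500) → (-1.155000, -0.482055)
(x_1(0.37), x_2(0.37)) ≈ (-1.1550, -0.4821)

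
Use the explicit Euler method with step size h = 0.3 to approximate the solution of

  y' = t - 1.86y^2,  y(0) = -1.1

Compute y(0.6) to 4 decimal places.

Euler: y_{n+1} = y_n + h·f(t_n, y_n).
t=0.000000, y=-1.100000: f=-2.250600 → y ← -1.100000 + 0.3·(-2.250600) = -1.775180
t=0.300000, y=-1.775180: f=-5.561351 → y ← -1.775180 + 0.3·(-5.561351) = -3.443585
y(0.6) ≈ -3.4436

-3.4436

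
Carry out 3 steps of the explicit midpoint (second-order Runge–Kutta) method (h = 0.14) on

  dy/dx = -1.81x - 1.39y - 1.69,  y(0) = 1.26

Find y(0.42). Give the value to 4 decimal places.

Midpoint: k1 = f(x_n, y_n); k2 = f(x_n + h/2, y_n + (h/2)·k1); y_{n+1} = y_n + h·k2.
x=0.000000, y=1.260000:
  k1 = f(0.000000, 1.260000) = -3.441400
  k2 = f(0.070000, 1.019102) = -3.233252
  y ← 1.260000 + 0.14·(-3.233252) = 0.807345
x=0.140000, y=0.807345:
  k1 = f(0.140000, 0.807345) = -3.065609
  k2 = f(0.210000, 0.592752) = -2.894025
  y ← 0.807345 + 0.14·(-2.894025) = 0.402181
x=0.280000, y=0.402181:
  k1 = f(0.280000, 0.402181) = -2.755832
  k2 = f(0.350000, 0.209273) = -2.614389
  y ← 0.402181 + 0.14·(-2.614389) = 0.036167
y(0.42) ≈ 0.0362

0.0362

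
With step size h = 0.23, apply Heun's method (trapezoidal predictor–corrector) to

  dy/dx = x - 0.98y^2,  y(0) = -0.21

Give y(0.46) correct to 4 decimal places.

Heun: k1 = f(x_n, y_n); k2 = f(x_n + h, y_n + h·k1); y_{n+1} = y_n + (h/2)·(k1 + k2).
x=0.000000, y=-0.210000:
  k1 = f(0.000000, -0.210000) = -0.043218
  k2 = f(0.230000, -0.219940) = 0.182594
  y ← -0.210000 + (0.23/2)·(-0.043218 + 0.182594) = -0.193972
x=0.230000, y=-0.193972:
  k1 = f(0.230000, -0.193972) = 0.193127
  k2 = f(0.460000, -0.149552) = 0.438081
  y ← -0.193972 + (0.23/2)·(0.193127 + 0.438081) = -0.121383
y(0.46) ≈ -0.1214

-0.1214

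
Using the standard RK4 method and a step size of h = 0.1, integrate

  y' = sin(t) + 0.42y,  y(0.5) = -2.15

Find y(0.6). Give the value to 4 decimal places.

-2.1889

RK4: k1 = f(t_n, y_n); k2 = f(t_n + h/2, y_n + (h/2)·k1); k3 = f(t_n + h/2, y_n + (h/2)·k2); k4 = f(t_n + h, y_n + h·k3); y_{n+1} = y_n + (h/6)·(k1 + 2k2 + 2k3 + k4).
t=0.500000, y=-2.150000:
  k1 = f(0.500000, -2.150000) = -0.423574
  k2 = f(0.550000, -2.171179) = -0.389208
  k3 = f(0.550000, -2.169460) = -0.388486
  k4 = f(0.600000, -2.188849) = -0.354674
  y ← -2.150000 + (0.1/6)·(k1 + 2k2 + 2k3 + k4) = -2.188894
y(0.6) ≈ -2.1889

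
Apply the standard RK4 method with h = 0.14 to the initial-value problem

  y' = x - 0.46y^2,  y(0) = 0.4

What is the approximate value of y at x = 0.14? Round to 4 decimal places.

0.3996

RK4: k1 = f(x_n, y_n); k2 = f(x_n + h/2, y_n + (h/2)·k1); k3 = f(x_n + h/2, y_n + (h/2)·k2); k4 = f(x_n + h, y_n + h·k3); y_{n+1} = y_n + (h/6)·(k1 + 2k2 + 2k3 + k4).
x=0.000000, y=0.400000:
  k1 = f(0.000000, 0.400000) = -0.073600
  k2 = f(0.070000, 0.394848) = -0.001716
  k3 = f(0.070000, 0.399880) = -0.003556
  k4 = f(0.140000, 0.399502) = 0.066583
  y ← 0.400000 + (0.14/6)·(k1 + 2k2 + 2k3 + k4) = 0.399590
y(0.14) ≈ 0.3996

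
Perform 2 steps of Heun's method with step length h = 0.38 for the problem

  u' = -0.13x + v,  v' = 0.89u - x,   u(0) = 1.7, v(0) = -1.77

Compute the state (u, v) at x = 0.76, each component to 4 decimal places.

0.6193, -1.3083

Heun on (u,v): k1 = f(x_n, state_n); k2 = f(x_n + h, state_n + h·k1); state_{n+1} = state_n + (h/2)·(k1 + k2).
0.000000: (1.700000, -1.770000)
  k1 = (-1.770000, 1.513000)
  predictor → (1.027400, -1.195060)
  k2 = (-1.244460, 0.534386)
  → (1.127253, -1.380997)
0.380000: (1.127253, -1.380997)
  k1 = (-1.430397, 0.623255)
  predictor → (0.583702, -1.144160)
  k2 = (-1.242960, -0.240505)
  → (0.619315, -1.308274)
(u(0.76), v(0.76)) ≈ (0.6193, -1.3083)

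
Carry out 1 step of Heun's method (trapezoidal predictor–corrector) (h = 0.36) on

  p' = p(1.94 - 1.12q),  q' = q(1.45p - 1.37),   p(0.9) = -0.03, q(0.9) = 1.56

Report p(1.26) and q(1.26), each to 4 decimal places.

Heun on (p,q): k1 = f(x_n, state_n); k2 = f(x_n + h, state_n + h·k1); state_{n+1} = state_n + (h/2)·(k1 + k2).
0.900000: (-0.030000, 1.560000)
  k1 = (-0.005784, -2.205060)
  predictor → (-0.032082, 0.766178)
  k2 = (-0.034709, -1.085306)
  → (-0.037289, 0.967734)
(p(1.26), q(1.26)) ≈ (-0.0373, 0.9677)

-0.0373, 0.9677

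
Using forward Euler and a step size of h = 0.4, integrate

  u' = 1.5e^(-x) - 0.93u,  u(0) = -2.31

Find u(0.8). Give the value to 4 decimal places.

-0.1320

Euler: u_{n+1} = u_n + h·f(x_n, u_n).
x=0.000000, u=-2.310000: f=3.648300 → u ← -2.310000 + 0.4·3.648300 = -0.850680
x=0.400000, u=-0.850680: f=1.796612 → u ← -0.850680 + 0.4·1.796612 = -0.132035
u(0.8) ≈ -0.1320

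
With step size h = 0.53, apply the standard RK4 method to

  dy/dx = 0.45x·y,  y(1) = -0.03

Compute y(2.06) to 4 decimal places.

RK4: k1 = f(x_n, y_n); k2 = f(x_n + h/2, y_n + (h/2)·k1); k3 = f(x_n + h/2, y_n + (h/2)·k2); k4 = f(x_n + h, y_n + h·k3); y_{n+1} = y_n + (h/6)·(k1 + 2k2 + 2k3 + k4).
x=1.000000, y=-0.030000:
  k1 = f(1.000000, -0.030000) = -0.013500
  k2 = f(1.265000, -0.033577) = -0.019114
  k3 = f(1.265000, -0.035065) = -0.019961
  k4 = f(1.530000, -0.040579) = -0.027939
  y ← -0.030000 + (0.53/6)·(k1 + 2k2 + 2k3 + k4) = -0.040564
x=1.530000, y=-0.040564:
  k1 = f(1.530000, -0.040564) = -0.027928
  k2 = f(1.795000, -0.047965) = -0.038743
  k3 = f(1.795000, -0.050831) = -0.041058
  k4 = f(2.060000, -0.062325) = -0.057775
  y ← -0.040564 + (0.53/6)·(k1 + 2k2 + 2k3 + k4) = -0.062232
y(2.06) ≈ -0.0622

-0.0622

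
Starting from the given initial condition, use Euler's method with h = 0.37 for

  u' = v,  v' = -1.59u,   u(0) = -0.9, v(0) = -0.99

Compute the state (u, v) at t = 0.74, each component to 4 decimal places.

-1.4367, 0.2844

Euler on (u,v): u_{n+1} = u_n + h·u', v_{n+1} = v_n + h·v'.
0.000000: (-0.900000, -0.990000); f=(-0.990000, 1.431000) → (-1.266300, -0.460530)
0.370000: (-1.266300, -0.460530); f=(-0.460530, 2.013417) → (-1.436696, 0.284434)
(u(0.74), v(0.74)) ≈ (-1.4367, 0.2844)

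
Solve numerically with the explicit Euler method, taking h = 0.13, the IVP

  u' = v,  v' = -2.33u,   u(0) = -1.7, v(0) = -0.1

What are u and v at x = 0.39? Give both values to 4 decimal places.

Euler on (u,v): u_{n+1} = u_n + h·u', v_{n+1} = v_n + h·v'.
0.000000: (-1.700000, -0.100000); f=(-0.100000, 3.961000) → (-1.713000, 0.414930)
0.130000: (-1.713000, 0.414930); f=(0.414930, 3.991290) → (-1.659059, 0.933798)
0.260000: (-1.659059, 0.933798); f=(0.933798, 3.865608) → (-1.537665, 1.436327)
(u(0.39), v(0.39)) ≈ (-1.5377, 1.4363)

-1.5377, 1.4363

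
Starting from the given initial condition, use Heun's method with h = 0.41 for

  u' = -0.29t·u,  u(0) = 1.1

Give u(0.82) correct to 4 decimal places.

Heun: k1 = f(t_n, u_n); k2 = f(t_n + h, u_n + h·k1); u_{n+1} = u_n + (h/2)·(k1 + k2).
t=0.000000, u=1.100000:
  k1 = f(0.000000, 1.100000) = 0.000000
  k2 = f(0.410000, 1.100000) = -0.130790
  u ← 1.100000 + (0.41/2)·(0.000000 + (-0.130790)) = 1.073188
t=0.410000, u=1.073188:
  k1 = f(0.410000, 1.073188) = -0.127602
  k2 = f(0.820000, 1.020871) = -0.242763
  u ← 1.073188 + (0.41/2)·(-0.127602 + (-0.242763)) = 0.997263
u(0.82) ≈ 0.9973

0.9973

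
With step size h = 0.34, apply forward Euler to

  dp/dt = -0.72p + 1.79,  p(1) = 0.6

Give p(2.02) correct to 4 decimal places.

Euler: p_{n+1} = p_n + h·f(t_n, p_n).
t=1.000000, p=0.600000: f=1.358000 → p ← 0.600000 + 0.34·1.358000 = 1.061720
t=1.340000, p=1.061720: f=1.025562 → p ← 1.061720 + 0.34·1.025562 = 1.410411
t=1.680000, p=1.410411: f=0.774504 → p ← 1.410411 + 0.34·0.774504 = 1.673742
p(2.02) ≈ 1.6737

1.6737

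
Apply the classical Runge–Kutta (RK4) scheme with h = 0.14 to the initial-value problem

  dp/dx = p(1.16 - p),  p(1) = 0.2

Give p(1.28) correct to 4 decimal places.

RK4: k1 = f(x_n, p_n); k2 = f(x_n + h/2, p_n + (h/2)·k1); k3 = f(x_n + h/2, p_n + (h/2)·k2); k4 = f(x_n + h, p_n + h·k3); p_{n+1} = p_n + (h/6)·(k1 + 2k2 + 2k3 + k4).
x=1.000000, p=0.200000:
  k1 = f(1.000000, 0.200000) = 0.192000
  k2 = f(1.070000, 0.213440) = 0.202034
  k3 = f(1.070000, 0.214142) = 0.202548
  k4 = f(1.140000, 0.228357) = 0.212747
  p ← 0.200000 + (0.14/6)·(k1 + 2k2 + 2k3 + k4) = 0.228325
x=1.140000, p=0.228325:
  k1 = f(1.140000, 0.228325) = 0.212724
  k2 = f(1.210000, 0.243215) = 0.222976
  k3 = f(1.210000, 0.243933) = 0.223459
  k4 = f(1.280000, 0.259609) = 0.233750
  p ← 0.228325 + (0.14/6)·(k1 + 2k2 + 2k3 + k4) = 0.259576
p(1.28) ≈ 0.2596

0.2596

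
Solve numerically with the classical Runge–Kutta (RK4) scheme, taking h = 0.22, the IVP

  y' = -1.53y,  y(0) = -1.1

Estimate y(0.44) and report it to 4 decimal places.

RK4: k1 = f(t_n, y_n); k2 = f(t_n + h/2, y_n + (h/2)·k1); k3 = f(t_n + h/2, y_n + (h/2)·k2); k4 = f(t_n + h, y_n + h·k3); y_{n+1} = y_n + (h/6)·(k1 + 2k2 + 2k3 + k4).
t=0.000000, y=-1.100000:
  k1 = f(0.000000, -1.100000) = 1.683000
  k2 = f(0.110000, -0.914870) = 1.399751
  k3 = f(0.110000, -0.946027) = 1.447422
  k4 = f(0.220000, -0.781567) = 1.195798
  y ← -1.100000 + (0.22/6)·(k1 + 2k2 + 2k3 + k4) = -0.785651
t=0.220000, y=-0.785651:
  k1 = f(0.220000, -0.785651) = 1.202047
  k2 = f(0.330000, -0.653426) = 0.999742
  k3 = f(0.330000, -0.675680) = 1.033790
  k4 = f(0.440000, -0.558218) = 0.854073
  y ← -0.785651 + (0.22/6)·(k1 + 2k2 + 2k3 + k4) = -0.561135
y(0.44) ≈ -0.5611

-0.5611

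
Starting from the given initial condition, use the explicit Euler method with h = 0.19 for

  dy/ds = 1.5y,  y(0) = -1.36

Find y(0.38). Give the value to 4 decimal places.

Euler: y_{n+1} = y_n + h·f(s_n, y_n).
s=0.000000, y=-1.360000: f=-2.040000 → y ← -1.360000 + 0.19·(-2.040000) = -1.747600
s=0.190000, y=-1.747600: f=-2.621400 → y ← -1.747600 + 0.19·(-2.621400) = -2.245666
y(0.38) ≈ -2.2457

-2.2457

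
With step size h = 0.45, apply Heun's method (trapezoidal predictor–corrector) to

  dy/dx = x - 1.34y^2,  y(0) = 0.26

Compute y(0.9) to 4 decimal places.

0.5329

Heun: k1 = f(x_n, y_n); k2 = f(x_n + h, y_n + h·k1); y_{n+1} = y_n + (h/2)·(k1 + k2).
x=0.000000, y=0.260000:
  k1 = f(0.000000, 0.260000) = -0.090584
  k2 = f(0.450000, 0.219237) = 0.385593
  y ← 0.260000 + (0.45/2)·(-0.090584 + 0.385593) = 0.326377
x=0.450000, y=0.326377:
  k1 = f(0.450000, 0.326377) = 0.307261
  k2 = f(0.900000, 0.464644) = 0.610702
  y ← 0.326377 + (0.45/2)·(0.307261 + 0.610702) = 0.532919
y(0.9) ≈ 0.5329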